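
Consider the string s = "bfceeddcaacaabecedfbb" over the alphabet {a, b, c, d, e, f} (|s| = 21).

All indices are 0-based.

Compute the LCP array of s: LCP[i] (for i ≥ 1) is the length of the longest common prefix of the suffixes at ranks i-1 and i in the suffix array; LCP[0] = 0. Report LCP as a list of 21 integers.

rank | idx | suffix
   0 |  11 | aabecedfbb
   1 |   8 | aacaabecedfbb
   2 |  12 | abecedfbb
   3 |   9 | acaabecedfbb
   4 |  20 | b
   5 |  19 | bb
   6 |  13 | becedfbb
   7 |   0 | bfceeddcaacaabecedfbb
   8 |  10 | caabecedfbb
   9 |   7 | caacaabecedfbb
  10 |  15 | cedfbb
  11 |   2 | ceeddcaacaabecedfbb
  12 |   6 | dcaacaabecedfbb
  13 |   5 | ddcaacaabecedfbb
  14 |  17 | dfbb
  15 |  14 | ecedfbb
  16 |   4 | eddcaacaabecedfbb
  17 |  16 | edfbb
  18 |   3 | eeddcaacaabecedfbb
  19 |  18 | fbb
  20 |   1 | fceeddcaacaabecedfbb

SA = [11, 8, 12, 9, 20, 19, 13, 0, 10, 7, 15, 2, 6, 5, 17, 14, 4, 16, 3, 18, 1]
rank  pair      lcp
   1  s[11:],s[8:]  2  'aa'
   2  s[8:],s[12:]  1  'a'
   3  s[12:],s[9:]  1  'a'
   4  s[9:],s[20:]  0  ''
   5  s[20:],s[19:]  1  'b'
   6  s[19:],s[13:]  1  'b'
   7  s[13:],s[0:]  1  'b'
   8  s[0:],s[10:]  0  ''
   9  s[10:],s[7:]  3  'caa'
  10  s[7:],s[15:]  1  'c'
  11  s[15:],s[2:]  2  'ce'
  12  s[2:],s[6:]  0  ''
  13  s[6:],s[5:]  1  'd'
  14  s[5:],s[17:]  1  'd'
  15  s[17:],s[14:]  0  ''
  16  s[14:],s[4:]  1  'e'
  17  s[4:],s[16:]  2  'ed'
  18  s[16:],s[3:]  1  'e'
  19  s[3:],s[18:]  0  ''
  20  s[18:],s[1:]  1  'f'

[0, 2, 1, 1, 0, 1, 1, 1, 0, 3, 1, 2, 0, 1, 1, 0, 1, 2, 1, 0, 1]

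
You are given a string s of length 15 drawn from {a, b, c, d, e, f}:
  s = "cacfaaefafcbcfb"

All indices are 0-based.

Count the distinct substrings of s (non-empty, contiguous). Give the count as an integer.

rank | idx | suffix
   0 |   4 | aaefafcbcfb
   1 |   1 | acfaaefafcbcfb
   2 |   5 | aefafcbcfb
   3 |   8 | afcbcfb
   4 |  14 | b
   5 |  11 | bcfb
   6 |   0 | cacfaaefafcbcfb
   7 |  10 | cbcfb
   8 |   2 | cfaaefafcbcfb
   9 |  12 | cfb
  10 |   6 | efafcbcfb
  11 |   3 | faaefafcbcfb
  12 |   7 | fafcbcfb
  13 |  13 | fb
  14 |   9 | fcbcfb

SA = [4, 1, 5, 8, 14, 11, 0, 10, 2, 12, 6, 3, 7, 13, 9]
[i] adj suffixes → lcp
  [1] 4/1 → 1 ('a')
  [2] 1/5 → 1 ('a')
  [3] 5/8 → 1 ('a')
  [4] 8/14 → 0 ('')
  [5] 14/11 → 1 ('b')
  [6] 11/0 → 0 ('')
  [7] 0/10 → 1 ('c')
  [8] 10/2 → 1 ('c')
  [9] 2/12 → 2 ('cf')
  [10] 12/6 → 0 ('')
  [11] 6/3 → 0 ('')
  [12] 3/7 → 2 ('fa')
  [13] 7/13 → 1 ('f')
  [14] 13/9 → 1 ('f')

n(n+1)/2 = 15·16/2 = 120
Σ LCP = 0 + 1 + 1 + 1 + 0 + 1 + 0 + 1 + 1 + 2 + 0 + 0 + 2 + 1 + 1 = 12
distinct = 120 − 12 = 108

108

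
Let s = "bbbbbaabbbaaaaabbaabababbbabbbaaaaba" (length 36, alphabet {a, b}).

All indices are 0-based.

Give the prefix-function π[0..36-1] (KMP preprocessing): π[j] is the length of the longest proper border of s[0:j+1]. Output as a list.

[0, 1, 2, 3, 4, 0, 0, 1, 2, 3, 0, 0, 0, 0, 0, 1, 2, 0, 0, 1, 0, 1, 0, 1, 2, 3, 0, 1, 2, 3, 0, 0, 0, 0, 1, 0]

π[0] = 0
j=1 s[j]='b': π[1]=1 (border 'b')
j=2 s[j]='b': π[2]=2 (border 'bb')
j=3 s[j]='b': π[3]=3 (border 'bbb')
j=4 s[j]='b': π[4]=4 (border 'bbbb')
j=5 s[j]='a': k: 4→3→2→1→0; π[5]=0 (border '')
j=6 s[j]='a': π[6]=0 (border '')
j=7 s[j]='b': π[7]=1 (border 'b')
j=8 s[j]='b': π[8]=2 (border 'bb')
j=9 s[j]='b': π[9]=3 (border 'bbb')
j=10 s[j]='a': k: 3→2→1→0; π[10]=0 (border '')
j=11 s[j]='a': π[11]=0 (border '')
j=12 s[j]='a': π[12]=0 (border '')
j=13 s[j]='a': π[13]=0 (border '')
j=14 s[j]='a': π[14]=0 (border '')
j=15 s[j]='b': π[15]=1 (border 'b')
j=16 s[j]='b': π[16]=2 (border 'bb')
j=17 s[j]='a': k: 2→1→0; π[17]=0 (border '')
j=18 s[j]='a': π[18]=0 (border '')
j=19 s[j]='b': π[19]=1 (border 'b')
j=20 s[j]='a': k: 1→0; π[20]=0 (border '')
j=21 s[j]='b': π[21]=1 (border 'b')
j=22 s[j]='a': k: 1→0; π[22]=0 (border '')
j=23 s[j]='b': π[23]=1 (border 'b')
j=24 s[j]='b': π[24]=2 (border 'bb')
j=25 s[j]='b': π[25]=3 (border 'bbb')
j=26 s[j]='a': k: 3→2→1→0; π[26]=0 (border '')
j=27 s[j]='b': π[27]=1 (border 'b')
j=28 s[j]='b': π[28]=2 (border 'bb')
j=29 s[j]='b': π[29]=3 (border 'bbb')
j=30 s[j]='a': k: 3→2→1→0; π[30]=0 (border '')
j=31 s[j]='a': π[31]=0 (border '')
j=32 s[j]='a': π[32]=0 (border '')
j=33 s[j]='a': π[33]=0 (border '')
j=34 s[j]='b': π[34]=1 (border 'b')
j=35 s[j]='a': k: 1→0; π[35]=0 (border '')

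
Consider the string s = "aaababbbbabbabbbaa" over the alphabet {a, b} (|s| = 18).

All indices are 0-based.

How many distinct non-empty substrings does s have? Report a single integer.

127

sorted suffixes:
  #0 SA[0]=17  'a'
  #1 SA[1]=16  'aa'
  #2 SA[2]=0  'aaababbbbabbabbbaa'
  #3 SA[3]=1  'aababbbbabbabbbaa'
  #4 SA[4]=2  'ababbbbabbabbbaa'
  #5 SA[5]=9  'abbabbbaa'
  #6 SA[6]=12  'abbbaa'
  #7 SA[7]=4  'abbbbabbabbbaa'
  #8 SA[8]=15  'baa'
  #9 SA[9]=8  'babbabbbaa'
  #10 SA[10]=11  'babbbaa'
  #11 SA[11]=3  'babbbbabbabbbaa'
  #12 SA[12]=14  'bbaa'
  #13 SA[13]=7  'bbabbabbbaa'
  #14 SA[14]=10  'bbabbbaa'
  #15 SA[15]=13  'bbbaa'
  #16 SA[16]=6  'bbbabbabbbaa'
  #17 SA[17]=5  'bbbbabbabbbaa'

SA = [17, 16, 0, 1, 2, 9, 12, 4, 15, 8, 11, 3, 14, 7, 10, 13, 6, 5]
rank  pair      lcp
   1  s[17:],s[16:]  1  'a'
   2  s[16:],s[0:]  2  'aa'
   3  s[0:],s[1:]  2  'aa'
   4  s[1:],s[2:]  1  'a'
   5  s[2:],s[9:]  2  'ab'
   6  s[9:],s[12:]  3  'abb'
   7  s[12:],s[4:]  4  'abbb'
   8  s[4:],s[15:]  0  ''
   9  s[15:],s[8:]  2  'ba'
  10  s[8:],s[11:]  4  'babb'
  11  s[11:],s[3:]  5  'babbb'
  12  s[3:],s[14:]  1  'b'
  13  s[14:],s[7:]  3  'bba'
  14  s[7:],s[10:]  5  'bbabb'
  15  s[10:],s[13:]  2  'bb'
  16  s[13:],s[6:]  4  'bbba'
  17  s[6:],s[5:]  3  'bbb'

n(n+1)/2 = 18·19/2 = 171
Σ LCP = 0 + 1 + 2 + 2 + 1 + 2 + 3 + 4 + 0 + 2 + 4 + 5 + 1 + 3 + 5 + 2 + 4 + 3 = 44
distinct = 171 − 44 = 127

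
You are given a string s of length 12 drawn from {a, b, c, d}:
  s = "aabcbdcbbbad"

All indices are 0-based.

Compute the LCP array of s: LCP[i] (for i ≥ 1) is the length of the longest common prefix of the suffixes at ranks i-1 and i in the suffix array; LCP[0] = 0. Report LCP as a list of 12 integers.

[0, 1, 1, 0, 1, 2, 1, 1, 0, 2, 0, 1]

sorted suffixes:
  #0 SA[0]=0  'aabcbdcbbbad'
  #1 SA[1]=1  'abcbdcbbbad'
  #2 SA[2]=10  'ad'
  #3 SA[3]=9  'bad'
  #4 SA[4]=8  'bbad'
  #5 SA[5]=7  'bbbad'
  #6 SA[6]=2  'bcbdcbbbad'
  #7 SA[7]=4  'bdcbbbad'
  #8 SA[8]=6  'cbbbad'
  #9 SA[9]=3  'cbdcbbbad'
  #10 SA[10]=11  'd'
  #11 SA[11]=5  'dcbbbad'

SA = [0, 1, 10, 9, 8, 7, 2, 4, 6, 3, 11, 5]
rank  pair      lcp
   1  s[0:],s[1:]  1  'a'
   2  s[1:],s[10:]  1  'a'
   3  s[10:],s[9:]  0  ''
   4  s[9:],s[8:]  1  'b'
   5  s[8:],s[7:]  2  'bb'
   6  s[7:],s[2:]  1  'b'
   7  s[2:],s[4:]  1  'b'
   8  s[4:],s[6:]  0  ''
   9  s[6:],s[3:]  2  'cb'
  10  s[3:],s[11:]  0  ''
  11  s[11:],s[5:]  1  'd'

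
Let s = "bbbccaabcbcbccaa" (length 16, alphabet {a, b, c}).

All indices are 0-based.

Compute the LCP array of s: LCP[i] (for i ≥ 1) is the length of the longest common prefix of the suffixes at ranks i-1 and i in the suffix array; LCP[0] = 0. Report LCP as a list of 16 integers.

sorted suffixes:
  #0 SA[0]=15  'a'
  #1 SA[1]=14  'aa'
  #2 SA[2]=5  'aabcbcbccaa'
  #3 SA[3]=6  'abcbcbccaa'
  #4 SA[4]=0  'bbbccaabcbcbccaa'
  #5 SA[5]=1  'bbccaabcbcbccaa'
  #6 SA[6]=7  'bcbcbccaa'
  #7 SA[7]=9  'bcbccaa'
  #8 SA[8]=11  'bccaa'
  #9 SA[9]=2  'bccaabcbcbccaa'
  #10 SA[10]=13  'caa'
  #11 SA[11]=4  'caabcbcbccaa'
  #12 SA[12]=8  'cbcbccaa'
  #13 SA[13]=10  'cbccaa'
  #14 SA[14]=12  'ccaa'
  #15 SA[15]=3  'ccaabcbcbccaa'

SA = [15, 14, 5, 6, 0, 1, 7, 9, 11, 2, 13, 4, 8, 10, 12, 3]
i: (SA[i-1],SA[i]) lcp shared
  1: (15,14) 1 'a'
  2: (14,5) 2 'aa'
  3: (5,6) 1 'a'
  4: (6,0) 0 ''
  5: (0,1) 2 'bb'
  6: (1,7) 1 'b'
  7: (7,9) 4 'bcbc'
  8: (9,11) 2 'bc'
  9: (11,2) 5 'bccaa'
  10: (2,13) 0 ''
  11: (13,4) 3 'caa'
  12: (4,8) 1 'c'
  13: (8,10) 3 'cbc'
  14: (10,12) 1 'c'
  15: (12,3) 4 'ccaa'

[0, 1, 2, 1, 0, 2, 1, 4, 2, 5, 0, 3, 1, 3, 1, 4]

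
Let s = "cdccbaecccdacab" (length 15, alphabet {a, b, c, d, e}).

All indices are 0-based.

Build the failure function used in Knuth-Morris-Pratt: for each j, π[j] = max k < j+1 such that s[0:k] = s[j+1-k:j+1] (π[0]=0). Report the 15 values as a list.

[0, 0, 1, 1, 0, 0, 0, 1, 1, 1, 2, 0, 1, 0, 0]

π[0] = 0
j=1 s[j]='d': π[1]=0 (border '')
j=2 s[j]='c': π[2]=1 (border 'c')
j=3 s[j]='c': k: 1→0; π[3]=1 (border 'c')
j=4 s[j]='b': k: 1→0; π[4]=0 (border '')
j=5 s[j]='a': π[5]=0 (border '')
j=6 s[j]='e': π[6]=0 (border '')
j=7 s[j]='c': π[7]=1 (border 'c')
j=8 s[j]='c': k: 1→0; π[8]=1 (border 'c')
j=9 s[j]='c': k: 1→0; π[9]=1 (border 'c')
j=10 s[j]='d': π[10]=2 (border 'cd')
j=11 s[j]='a': k: 2→0; π[11]=0 (border '')
j=12 s[j]='c': π[12]=1 (border 'c')
j=13 s[j]='a': k: 1→0; π[13]=0 (border '')
j=14 s[j]='b': π[14]=0 (border '')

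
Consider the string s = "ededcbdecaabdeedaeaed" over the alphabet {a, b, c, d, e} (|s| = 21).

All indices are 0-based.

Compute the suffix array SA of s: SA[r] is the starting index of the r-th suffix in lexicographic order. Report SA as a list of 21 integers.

[9, 10, 16, 18, 5, 11, 8, 4, 20, 15, 3, 6, 1, 12, 17, 7, 19, 14, 2, 0, 13]

rank→(start, suffix):
  0 → (9, 'aabdeedaeaed')
  1 → (10, 'abdeedaeaed')
  2 → (16, 'aeaed')
  3 → (18, 'aed')
  4 → (5, 'bdecaabdeedaeaed')
  5 → (11, 'bdeedaeaed')
  6 → (8, 'caabdeedaeaed')
  7 → (4, 'cbdecaabdeedaeaed')
  8 → (20, 'd')
  9 → (15, 'daeaed')
  10 → (3, 'dcbdecaabdeedaeaed')
  11 → (6, 'decaabdeedaeaed')
  12 → (1, 'dedcbdecaabdeedaeaed')
  13 → (12, 'deedaeaed')
  14 → (17, 'eaed')
  15 → (7, 'ecaabdeedaeaed')
  16 → (19, 'ed')
  17 → (14, 'edaeaed')
  18 → (2, 'edcbdecaabdeedaeaed')
  19 → (0, 'ededcbdecaabdeedaeaed')
  20 → (13, 'eedaeaed')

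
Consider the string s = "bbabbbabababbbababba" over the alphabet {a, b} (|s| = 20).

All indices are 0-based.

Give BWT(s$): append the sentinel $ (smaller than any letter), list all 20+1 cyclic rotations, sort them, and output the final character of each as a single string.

rank  rotation               last
    0  $bbabbbabababbbababba  a
    1  a$bbabbbabababbbababb  b
    2  abababbbababba$bbabbb  b
    3  ababba$bbabbbabababbb  b
    4  ababbbababba$bbabbbab  b
    5  abba$bbabbbabababbbab  b
    6  abbbabababbbababba$bb  b
    7  abbbababba$bbabbbabab  b
    8  ba$bbabbbabababbbabab  b
    9  babababbbababba$bbabb  b
   10  bababba$bbabbbabababb  b
   11  bababbbababba$bbabbba  a
   12  babba$bbabbbabababbba  a
   13  babbbabababbbababba$b  b
   14  babbbababba$bbabbbaba  a
   15  bba$bbabbbabababbbaba  a
   16  bbabababbbababba$bbab  b
   17  bbababba$bbabbbababab  b
   18  bbabbbabababbbababba$  $
   19  bbbabababbbababba$bba  a
   20  bbbababba$bbabbbababa  a

abbbbbbbbbbaabaabb$aa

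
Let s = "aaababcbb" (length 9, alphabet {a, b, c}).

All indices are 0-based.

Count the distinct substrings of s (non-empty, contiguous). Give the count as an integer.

sorted suffixes:
  #0 SA[0]=0  'aaababcbb'
  #1 SA[1]=1  'aababcbb'
  #2 SA[2]=2  'ababcbb'
  #3 SA[3]=4  'abcbb'
  #4 SA[4]=8  'b'
  #5 SA[5]=3  'babcbb'
  #6 SA[6]=7  'bb'
  #7 SA[7]=5  'bcbb'
  #8 SA[8]=6  'cbb'

SA = [0, 1, 2, 4, 8, 3, 7, 5, 6]
[i] adj suffixes → lcp
  [1] 0/1 → 2 ('aa')
  [2] 1/2 → 1 ('a')
  [3] 2/4 → 2 ('ab')
  [4] 4/8 → 0 ('')
  [5] 8/3 → 1 ('b')
  [6] 3/7 → 1 ('b')
  [7] 7/5 → 1 ('b')
  [8] 5/6 → 0 ('')

n(n+1)/2 = 9·10/2 = 45
Σ LCP = 0 + 2 + 1 + 2 + 0 + 1 + 1 + 1 + 0 = 8
distinct = 45 − 8 = 37

37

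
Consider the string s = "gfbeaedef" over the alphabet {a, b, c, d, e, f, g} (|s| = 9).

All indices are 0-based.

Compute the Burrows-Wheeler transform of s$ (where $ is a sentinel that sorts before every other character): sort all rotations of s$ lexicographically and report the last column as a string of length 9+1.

fefebadeg$

rank  rotation    last
    0  $gfbeaedef  f
    1  aedef$gfbe  e
    2  beaedef$gf  f
    3  def$gfbeae  e
    4  eaedef$gfb  b
    5  edef$gfbea  a
    6  ef$gfbeaed  d
    7  f$gfbeaede  e
    8  fbeaedef$g  g
    9  gfbeaedef$  $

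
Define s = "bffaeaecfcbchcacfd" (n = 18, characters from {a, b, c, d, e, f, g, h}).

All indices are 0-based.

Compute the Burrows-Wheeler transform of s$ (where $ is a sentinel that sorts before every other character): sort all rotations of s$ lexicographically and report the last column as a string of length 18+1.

rank  rotation             last
    0  $bffaeaecfcbchcacfd  d
    1  acfd$bffaeaecfcbchc  c
    2  aeaecfcbchcacfd$bff  f
    3  aecfcbchcacfd$bffae  e
    4  bchcacfd$bffaeaecfc  c
    5  bffaeaecfcbchcacfd$  $
    6  cacfd$bffaeaecfcbch  h
    7  cbchcacfd$bffaeaecf  f
    8  cfcbchcacfd$bffaeae  e
    9  cfd$bffaeaecfcbchca  a
   10  chcacfd$bffaeaecfcb  b
   11  d$bffaeaecfcbchcacf  f
   12  eaecfcbchcacfd$bffa  a
   13  ecfcbchcacfd$bffaea  a
   14  faeaecfcbchcacfd$bf  f
   15  fcbchcacfd$bffaeaec  c
   16  fd$bffaeaecfcbchcac  c
   17  ffaeaecfcbchcacfd$b  b
   18  hcacfd$bffaeaecfcbc  c

dcfec$hfeabfaafccbc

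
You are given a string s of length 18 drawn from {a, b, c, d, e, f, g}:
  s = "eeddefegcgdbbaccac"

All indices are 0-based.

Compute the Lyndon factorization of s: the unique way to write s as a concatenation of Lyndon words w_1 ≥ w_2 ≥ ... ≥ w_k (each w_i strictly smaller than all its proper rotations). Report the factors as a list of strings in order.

["e", "e", "ddefeg", "cgd", "b", "b", "acc", "ac"]

emit factor 1: 'e' (i=0, period=1)
emit factor 2: 'e' (i=1, period=1)
emit factor 3: 'ddefeg' (i=2, period=6)
emit factor 4: 'cgd' (i=8, period=3)
emit factor 5: 'b' (i=11, period=1)
emit factor 6: 'b' (i=12, period=1)
emit factor 7: 'acc' (i=13, period=3)
emit factor 8: 'ac' (i=16, period=2)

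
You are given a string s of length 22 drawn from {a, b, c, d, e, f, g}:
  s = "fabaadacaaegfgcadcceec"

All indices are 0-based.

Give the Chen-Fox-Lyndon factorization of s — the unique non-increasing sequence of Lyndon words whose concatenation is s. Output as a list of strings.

["f", "ab", "aadacaaegfgcadcceec"]

emit factor 1: 'f' (i=0, period=1)
emit factor 2: 'ab' (i=1, period=2)
emit factor 3: 'aadacaaegfgcadcceec' (i=3, period=19)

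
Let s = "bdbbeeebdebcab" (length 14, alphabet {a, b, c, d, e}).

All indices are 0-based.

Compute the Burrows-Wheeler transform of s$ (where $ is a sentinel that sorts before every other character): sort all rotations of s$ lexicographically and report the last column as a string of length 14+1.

bcade$ebbbbdeeb

rank  rotation         last
    0  $bdbbeeebdebcab  b
    1  ab$bdbbeeebdebc  c
    2  b$bdbbeeebdebca  a
    3  bbeeebdebcab$bd  d
    4  bcab$bdbbeeebde  e
    5  bdbbeeebdebcab$  $
    6  bdebcab$bdbbeee  e
    7  beeebdebcab$bdb  b
    8  cab$bdbbeeebdeb  b
    9  dbbeeebdebcab$b  b
   10  debcab$bdbbeeeb  b
   11  ebcab$bdbbeeebd  d
   12  ebdebcab$bdbbee  e
   13  eebdebcab$bdbbe  e
   14  eeebdebcab$bdbb  b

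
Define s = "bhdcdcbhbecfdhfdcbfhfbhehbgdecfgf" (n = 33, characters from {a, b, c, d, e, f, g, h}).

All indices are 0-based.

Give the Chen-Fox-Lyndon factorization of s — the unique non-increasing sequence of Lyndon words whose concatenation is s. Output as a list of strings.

emit factor 1: 'bhdcdc' (i=0, period=6)
emit factor 2: 'bh' (i=6, period=2)
emit factor 3: 'becfdhfdcbfhfbhehbgdecfgf' (i=8, period=25)

["bhdcdc", "bh", "becfdhfdcbfhfbhehbgdecfgf"]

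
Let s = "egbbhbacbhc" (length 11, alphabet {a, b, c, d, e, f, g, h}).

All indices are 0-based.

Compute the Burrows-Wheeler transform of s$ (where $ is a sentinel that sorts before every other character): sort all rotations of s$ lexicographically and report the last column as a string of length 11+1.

rank  rotation      last
    0  $egbbhbacbhc  c
    1  acbhc$egbbhb  b
    2  bacbhc$egbbh  h
    3  bbhbacbhc$eg  g
    4  bhbacbhc$egb  b
    5  bhc$egbbhbac  c
    6  c$egbbhbacbh  h
    7  cbhc$egbbhba  a
    8  egbbhbacbhc$  $
    9  gbbhbacbhc$e  e
   10  hbacbhc$egbb  b
   11  hc$egbbhbacb  b

cbhgbcha$ebb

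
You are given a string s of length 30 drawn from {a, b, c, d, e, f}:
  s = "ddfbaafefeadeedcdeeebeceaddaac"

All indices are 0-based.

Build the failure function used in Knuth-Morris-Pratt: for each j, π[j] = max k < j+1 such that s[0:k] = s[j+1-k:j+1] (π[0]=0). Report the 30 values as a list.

π[0] = 0
j=1 s[j]='d': π[1]=1 (border 'd')
j=2 s[j]='f': k: 1→0; π[2]=0 (border '')
j=3 s[j]='b': π[3]=0 (border '')
j=4 s[j]='a': π[4]=0 (border '')
j=5 s[j]='a': π[5]=0 (border '')
j=6 s[j]='f': π[6]=0 (border '')
j=7 s[j]='e': π[7]=0 (border '')
j=8 s[j]='f': π[8]=0 (border '')
j=9 s[j]='e': π[9]=0 (border '')
j=10 s[j]='a': π[10]=0 (border '')
j=11 s[j]='d': π[11]=1 (border 'd')
j=12 s[j]='e': k: 1→0; π[12]=0 (border '')
j=13 s[j]='e': π[13]=0 (border '')
j=14 s[j]='d': π[14]=1 (border 'd')
j=15 s[j]='c': k: 1→0; π[15]=0 (border '')
j=16 s[j]='d': π[16]=1 (border 'd')
j=17 s[j]='e': k: 1→0; π[17]=0 (border '')
j=18 s[j]='e': π[18]=0 (border '')
j=19 s[j]='e': π[19]=0 (border '')
j=20 s[j]='b': π[20]=0 (border '')
j=21 s[j]='e': π[21]=0 (border '')
j=22 s[j]='c': π[22]=0 (border '')
j=23 s[j]='e': π[23]=0 (border '')
j=24 s[j]='a': π[24]=0 (border '')
j=25 s[j]='d': π[25]=1 (border 'd')
j=26 s[j]='d': π[26]=2 (border 'dd')
j=27 s[j]='a': k: 2→1→0; π[27]=0 (border '')
j=28 s[j]='a': π[28]=0 (border '')
j=29 s[j]='c': π[29]=0 (border '')

[0, 1, 0, 0, 0, 0, 0, 0, 0, 0, 0, 1, 0, 0, 1, 0, 1, 0, 0, 0, 0, 0, 0, 0, 0, 1, 2, 0, 0, 0]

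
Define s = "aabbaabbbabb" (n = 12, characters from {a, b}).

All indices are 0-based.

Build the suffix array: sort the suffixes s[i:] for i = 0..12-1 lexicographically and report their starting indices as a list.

rank→(start, suffix):
  0 → (0, 'aabbaabbbabb')
  1 → (4, 'aabbbabb')
  2 → (9, 'abb')
  3 → (1, 'abbaabbbabb')
  4 → (5, 'abbbabb')
  5 → (11, 'b')
  6 → (3, 'baabbbabb')
  7 → (8, 'babb')
  8 → (10, 'bb')
  9 → (2, 'bbaabbbabb')
  10 → (7, 'bbabb')
  11 → (6, 'bbbabb')

[0, 4, 9, 1, 5, 11, 3, 8, 10, 2, 7, 6]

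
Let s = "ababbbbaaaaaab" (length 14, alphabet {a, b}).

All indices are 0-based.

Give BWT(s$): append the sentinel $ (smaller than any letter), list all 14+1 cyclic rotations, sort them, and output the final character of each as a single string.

rank  rotation         last
    0  $ababbbbaaaaaab  b
    1  aaaaaab$ababbbb  b
    2  aaaaab$ababbbba  a
    3  aaaab$ababbbbaa  a
    4  aaab$ababbbbaaa  a
    5  aab$ababbbbaaaa  a
    6  ab$ababbbbaaaaa  a
    7  ababbbbaaaaaab$  $
    8  abbbbaaaaaab$ab  b
    9  b$ababbbbaaaaaa  a
   10  baaaaaab$ababbb  b
   11  babbbbaaaaaab$a  a
   12  bbaaaaaab$ababb  b
   13  bbbaaaaaab$abab  b
   14  bbbbaaaaaab$aba  a

bbaaaaa$bababba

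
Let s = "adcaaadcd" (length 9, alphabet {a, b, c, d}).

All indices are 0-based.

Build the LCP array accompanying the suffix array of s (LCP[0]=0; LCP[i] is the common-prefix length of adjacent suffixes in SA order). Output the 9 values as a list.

rank→(start, suffix):
  0 → (3, 'aaadcd')
  1 → (4, 'aadcd')
  2 → (0, 'adcaaadcd')
  3 → (5, 'adcd')
  4 → (2, 'caaadcd')
  5 → (7, 'cd')
  6 → (8, 'd')
  7 → (1, 'dcaaadcd')
  8 → (6, 'dcd')

SA = [3, 4, 0, 5, 2, 7, 8, 1, 6]
rank  pair      lcp
   1  s[3:],s[4:]  2  'aa'
   2  s[4:],s[0:]  1  'a'
   3  s[0:],s[5:]  3  'adc'
   4  s[5:],s[2:]  0  ''
   5  s[2:],s[7:]  1  'c'
   6  s[7:],s[8:]  0  ''
   7  s[8:],s[1:]  1  'd'
   8  s[1:],s[6:]  2  'dc'

[0, 2, 1, 3, 0, 1, 0, 1, 2]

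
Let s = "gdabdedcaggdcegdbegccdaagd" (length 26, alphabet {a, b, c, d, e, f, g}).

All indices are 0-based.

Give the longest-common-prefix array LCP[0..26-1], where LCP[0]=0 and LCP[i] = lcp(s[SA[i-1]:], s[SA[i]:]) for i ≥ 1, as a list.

[0, 1, 1, 2, 0, 1, 0, 1, 1, 1, 0, 1, 2, 1, 1, 2, 1, 0, 1, 2, 0, 1, 2, 2, 2, 1]

rank | idx | suffix
   0 |  22 | aagd
   1 |   2 | abdedcaggdcegdbegccdaagd
   2 |  23 | agd
   3 |   8 | aggdcegdbegccdaagd
   4 |   3 | bdedcaggdcegdbegccdaagd
   5 |  16 | begccdaagd
   6 |   7 | caggdcegdbegccdaagd
   7 |  19 | ccdaagd
   8 |  20 | cdaagd
   9 |  12 | cegdbegccdaagd
  10 |  25 | d
  11 |  21 | daagd
  12 |   1 | dabdedcaggdcegdbegccdaagd
  13 |  15 | dbegccdaagd
  14 |   6 | dcaggdcegdbegccdaagd
  15 |  11 | dcegdbegccdaagd
  16 |   4 | dedcaggdcegdbegccdaagd
  17 |   5 | edcaggdcegdbegccdaagd
  18 |  17 | egccdaagd
  19 |  13 | egdbegccdaagd
  20 |  18 | gccdaagd
  21 |  24 | gd
  22 |   0 | gdabdedcaggdcegdbegccdaagd
  23 |  14 | gdbegccdaagd
  24 |  10 | gdcegdbegccdaagd
  25 |   9 | ggdcegdbegccdaagd

SA = [22, 2, 23, 8, 3, 16, 7, 19, 20, 12, 25, 21, 1, 15, 6, 11, 4, 5, 17, 13, 18, 24, 0, 14, 10, 9]
i: (SA[i-1],SA[i]) lcp shared
  1: (22,2) 1 'a'
  2: (2,23) 1 'a'
  3: (23,8) 2 'ag'
  4: (8,3) 0 ''
  5: (3,16) 1 'b'
  6: (16,7) 0 ''
  7: (7,19) 1 'c'
  8: (19,20) 1 'c'
  9: (20,12) 1 'c'
  10: (12,25) 0 ''
  11: (25,21) 1 'd'
  12: (21,1) 2 'da'
  13: (1,15) 1 'd'
  14: (15,6) 1 'd'
  15: (6,11) 2 'dc'
  16: (11,4) 1 'd'
  17: (4,5) 0 ''
  18: (5,17) 1 'e'
  19: (17,13) 2 'eg'
  20: (13,18) 0 ''
  21: (18,24) 1 'g'
  22: (24,0) 2 'gd'
  23: (0,14) 2 'gd'
  24: (14,10) 2 'gd'
  25: (10,9) 1 'g'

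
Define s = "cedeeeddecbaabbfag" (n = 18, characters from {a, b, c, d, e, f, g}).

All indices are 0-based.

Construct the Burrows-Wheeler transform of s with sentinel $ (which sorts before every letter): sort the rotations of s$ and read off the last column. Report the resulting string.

gbafcabe$ededecedba

rank  rotation             last
    0  $cedeeeddecbaabbfag  g
    1  aabbfag$cedeeeddecb  b
    2  abbfag$cedeeeddecba  a
    3  ag$cedeeeddecbaabbf  f
    4  baabbfag$cedeeeddec  c
    5  bbfag$cedeeeddecbaa  a
    6  bfag$cedeeeddecbaab  b
    7  cbaabbfag$cedeeedde  e
    8  cedeeeddecbaabbfag$  $
    9  ddecbaabbfag$cedeee  e
   10  decbaabbfag$cedeeed  d
   11  deeeddecbaabbfag$ce  e
   12  ecbaabbfag$cedeeedd  d
   13  eddecbaabbfag$cedee  e
   14  edeeeddecbaabbfag$c  c
   15  eeddecbaabbfag$cede  e
   16  eeeddecbaabbfag$ced  d
   17  fag$cedeeeddecbaabb  b
   18  g$cedeeeddecbaabbfa  a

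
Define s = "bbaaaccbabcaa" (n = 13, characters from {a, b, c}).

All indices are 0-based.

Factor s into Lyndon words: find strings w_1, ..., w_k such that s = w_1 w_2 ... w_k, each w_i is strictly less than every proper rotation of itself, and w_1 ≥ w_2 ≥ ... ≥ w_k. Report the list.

emit factor 1: 'b' (i=0, period=1)
emit factor 2: 'b' (i=1, period=1)
emit factor 3: 'aaaccbabc' (i=2, period=9)
emit factor 4: 'a' (i=11, period=1)
emit factor 5: 'a' (i=12, period=1)

["b", "b", "aaaccbabc", "a", "a"]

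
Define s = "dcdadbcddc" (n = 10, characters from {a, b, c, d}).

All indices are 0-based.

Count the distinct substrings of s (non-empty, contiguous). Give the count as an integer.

rank | idx | suffix
   0 |   3 | adbcddc
   1 |   5 | bcddc
   2 |   9 | c
   3 |   1 | cdadbcddc
   4 |   6 | cddc
   5 |   2 | dadbcddc
   6 |   4 | dbcddc
   7 |   8 | dc
   8 |   0 | dcdadbcddc
   9 |   7 | ddc

SA = [3, 5, 9, 1, 6, 2, 4, 8, 0, 7]
i: (SA[i-1],SA[i]) lcp shared
  1: (3,5) 0 ''
  2: (5,9) 0 ''
  3: (9,1) 1 'c'
  4: (1,6) 2 'cd'
  5: (6,2) 0 ''
  6: (2,4) 1 'd'
  7: (4,8) 1 'd'
  8: (8,0) 2 'dc'
  9: (0,7) 1 'd'

n(n+1)/2 = 10·11/2 = 55
Σ LCP = 0 + 0 + 0 + 1 + 2 + 0 + 1 + 1 + 2 + 1 = 8
distinct = 55 − 8 = 47

47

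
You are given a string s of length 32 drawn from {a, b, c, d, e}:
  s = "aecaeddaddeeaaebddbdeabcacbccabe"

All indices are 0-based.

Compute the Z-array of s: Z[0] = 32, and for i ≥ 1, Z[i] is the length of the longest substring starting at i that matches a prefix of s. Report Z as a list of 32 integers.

Z[0]=32
i=1: outside box; Z[1]=0
i=2: outside box; Z[2]=0
i=3: outside box; Z[3]=2 extend→box=[3,5)
i=4: min(r-i=1, Z[1]=0)=0; Z[4]=0
i=5: outside box; Z[5]=0
i=6: outside box; Z[6]=0
i=7: outside box; Z[7]=1 extend→box=[7,8)
i=8: outside box; Z[8]=0
i=9: outside box; Z[9]=0
i=10: outside box; Z[10]=0
i=11: outside box; Z[11]=0
i=12: outside box; Z[12]=1 extend→box=[12,13)
i=13: outside box; Z[13]=2 extend→box=[13,15)
i=14: min(r-i=1, Z[1]=0)=0; Z[14]=0
i=15: outside box; Z[15]=0
i=16: outside box; Z[16]=0
i=17: outside box; Z[17]=0
i=18: outside box; Z[18]=0
i=19: outside box; Z[19]=0
i=20: outside box; Z[20]=0
i=21: outside box; Z[21]=1 extend→box=[21,22)
i=22: outside box; Z[22]=0
i=23: outside box; Z[23]=0
i=24: outside box; Z[24]=1 extend→box=[24,25)
i=25: outside box; Z[25]=0
i=26: outside box; Z[26]=0
i=27: outside box; Z[27]=0
i=28: outside box; Z[28]=0
i=29: outside box; Z[29]=1 extend→box=[29,30)
i=30: outside box; Z[30]=0
i=31: outside box; Z[31]=0

[32, 0, 0, 2, 0, 0, 0, 1, 0, 0, 0, 0, 1, 2, 0, 0, 0, 0, 0, 0, 0, 1, 0, 0, 1, 0, 0, 0, 0, 1, 0, 0]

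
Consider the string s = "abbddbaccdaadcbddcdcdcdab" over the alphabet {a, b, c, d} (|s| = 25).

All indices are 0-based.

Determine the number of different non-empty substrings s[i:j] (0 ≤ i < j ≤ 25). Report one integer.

286

sorted suffixes:
  #0 SA[0]=10  'aadcbddcdcdcdab'
  #1 SA[1]=23  'ab'
  #2 SA[2]=0  'abbddbaccdaadcbddcdcdcdab'
  #3 SA[3]=6  'accdaadcbddcdcdcdab'
  #4 SA[4]=11  'adcbddcdcdcdab'
  #5 SA[5]=24  'b'
  #6 SA[6]=5  'baccdaadcbddcdcdcdab'
  #7 SA[7]=1  'bbddbaccdaadcbddcdcdcdab'
  #8 SA[8]=2  'bddbaccdaadcbddcdcdcdab'
  #9 SA[9]=14  'bddcdcdcdab'
  #10 SA[10]=13  'cbddcdcdcdab'
  #11 SA[11]=7  'ccdaadcbddcdcdcdab'
  #12 SA[12]=8  'cdaadcbddcdcdcdab'
  #13 SA[13]=21  'cdab'
  #14 SA[14]=19  'cdcdab'
  #15 SA[15]=17  'cdcdcdab'
  #16 SA[16]=9  'daadcbddcdcdcdab'
  #17 SA[17]=22  'dab'
  #18 SA[18]=4  'dbaccdaadcbddcdcdcdab'
  #19 SA[19]=12  'dcbddcdcdcdab'
  #20 SA[20]=20  'dcdab'
  #21 SA[21]=18  'dcdcdab'
  #22 SA[22]=16  'dcdcdcdab'
  #23 SA[23]=3  'ddbaccdaadcbddcdcdcdab'
  #24 SA[24]=15  'ddcdcdcdab'

SA = [10, 23, 0, 6, 11, 24, 5, 1, 2, 14, 13, 7, 8, 21, 19, 17, 9, 22, 4, 12, 20, 18, 16, 3, 15]
i: (SA[i-1],SA[i]) lcp shared
  1: (10,23) 1 'a'
  2: (23,0) 2 'ab'
  3: (0,6) 1 'a'
  4: (6,11) 1 'a'
  5: (11,24) 0 ''
  6: (24,5) 1 'b'
  7: (5,1) 1 'b'
  8: (1,2) 1 'b'
  9: (2,14) 3 'bdd'
  10: (14,13) 0 ''
  11: (13,7) 1 'c'
  12: (7,8) 1 'c'
  13: (8,21) 3 'cda'
  14: (21,19) 2 'cd'
  15: (19,17) 4 'cdcd'
  16: (17,9) 0 ''
  17: (9,22) 2 'da'
  18: (22,4) 1 'd'
  19: (4,12) 1 'd'
  20: (12,20) 2 'dc'
  21: (20,18) 3 'dcd'
  22: (18,16) 5 'dcdcd'
  23: (16,3) 1 'd'
  24: (3,15) 2 'dd'

n(n+1)/2 = 25·26/2 = 325
Σ LCP = 0 + 1 + 2 + 1 + 1 + 0 + 1 + 1 + 1 + 3 + 0 + 1 + 1 + 3 + 2 + 4 + 0 + 2 + 1 + 1 + 2 + 3 + 5 + 1 + 2 = 39
distinct = 325 − 39 = 286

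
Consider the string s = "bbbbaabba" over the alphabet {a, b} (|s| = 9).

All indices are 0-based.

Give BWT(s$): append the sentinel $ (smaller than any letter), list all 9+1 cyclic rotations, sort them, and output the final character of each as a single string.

rank  rotation    last
    0  $bbbbaabba  a
    1  a$bbbbaabb  b
    2  aabba$bbbb  b
    3  abba$bbbba  a
    4  ba$bbbbaab  b
    5  baabba$bbb  b
    6  bba$bbbbaa  a
    7  bbaabba$bb  b
    8  bbbaabba$b  b
    9  bbbbaabba$  $

abbabbabb$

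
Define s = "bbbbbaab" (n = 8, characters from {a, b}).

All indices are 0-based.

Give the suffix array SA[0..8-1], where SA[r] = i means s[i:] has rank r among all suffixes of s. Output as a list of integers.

sorted suffixes:
  #0 SA[0]=5  'aab'
  #1 SA[1]=6  'ab'
  #2 SA[2]=7  'b'
  #3 SA[3]=4  'baab'
  #4 SA[4]=3  'bbaab'
  #5 SA[5]=2  'bbbaab'
  #6 SA[6]=1  'bbbbaab'
  #7 SA[7]=0  'bbbbbaab'

[5, 6, 7, 4, 3, 2, 1, 0]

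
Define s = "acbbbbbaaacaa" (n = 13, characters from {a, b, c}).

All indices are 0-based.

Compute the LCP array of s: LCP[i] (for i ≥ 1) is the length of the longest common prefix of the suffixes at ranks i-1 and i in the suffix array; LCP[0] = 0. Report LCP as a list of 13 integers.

rank | idx | suffix
   0 |  12 | a
   1 |  11 | aa
   2 |   7 | aaacaa
   3 |   8 | aacaa
   4 |   9 | acaa
   5 |   0 | acbbbbbaaacaa
   6 |   6 | baaacaa
   7 |   5 | bbaaacaa
   8 |   4 | bbbaaacaa
   9 |   3 | bbbbaaacaa
  10 |   2 | bbbbbaaacaa
  11 |  10 | caa
  12 |   1 | cbbbbbaaacaa

SA = [12, 11, 7, 8, 9, 0, 6, 5, 4, 3, 2, 10, 1]
i: (SA[i-1],SA[i]) lcp shared
  1: (12,11) 1 'a'
  2: (11,7) 2 'aa'
  3: (7,8) 2 'aa'
  4: (8,9) 1 'a'
  5: (9,0) 2 'ac'
  6: (0,6) 0 ''
  7: (6,5) 1 'b'
  8: (5,4) 2 'bb'
  9: (4,3) 3 'bbb'
  10: (3,2) 4 'bbbb'
  11: (2,10) 0 ''
  12: (10,1) 1 'c'

[0, 1, 2, 2, 1, 2, 0, 1, 2, 3, 4, 0, 1]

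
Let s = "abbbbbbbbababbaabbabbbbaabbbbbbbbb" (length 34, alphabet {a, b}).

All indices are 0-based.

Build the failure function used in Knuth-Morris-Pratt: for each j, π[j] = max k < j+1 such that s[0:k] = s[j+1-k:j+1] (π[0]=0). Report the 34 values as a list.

π[0] = 0
j=1 s[j]='b': π[1]=0 (border '')
j=2 s[j]='b': π[2]=0 (border '')
j=3 s[j]='b': π[3]=0 (border '')
j=4 s[j]='b': π[4]=0 (border '')
j=5 s[j]='b': π[5]=0 (border '')
j=6 s[j]='b': π[6]=0 (border '')
j=7 s[j]='b': π[7]=0 (border '')
j=8 s[j]='b': π[8]=0 (border '')
j=9 s[j]='a': π[9]=1 (border 'a')
j=10 s[j]='b': π[10]=2 (border 'ab')
j=11 s[j]='a': k: 2→0; π[11]=1 (border 'a')
j=12 s[j]='b': π[12]=2 (border 'ab')
j=13 s[j]='b': π[13]=3 (border 'abb')
j=14 s[j]='a': k: 3→0; π[14]=1 (border 'a')
j=15 s[j]='a': k: 1→0; π[15]=1 (border 'a')
j=16 s[j]='b': π[16]=2 (border 'ab')
j=17 s[j]='b': π[17]=3 (border 'abb')
j=18 s[j]='a': k: 3→0; π[18]=1 (border 'a')
j=19 s[j]='b': π[19]=2 (border 'ab')
j=20 s[j]='b': π[20]=3 (border 'abb')
j=21 s[j]='b': π[21]=4 (border 'abbb')
j=22 s[j]='b': π[22]=5 (border 'abbbb')
j=23 s[j]='a': k: 5→0; π[23]=1 (border 'a')
j=24 s[j]='a': k: 1→0; π[24]=1 (border 'a')
j=25 s[j]='b': π[25]=2 (border 'ab')
j=26 s[j]='b': π[26]=3 (border 'abb')
j=27 s[j]='b': π[27]=4 (border 'abbb')
j=28 s[j]='b': π[28]=5 (border 'abbbb')
j=29 s[j]='b': π[29]=6 (border 'abbbbb')
j=30 s[j]='b': π[30]=7 (border 'abbbbbb')
j=31 s[j]='b': π[31]=8 (border 'abbbbbbb')
j=32 s[j]='b': π[32]=9 (border 'abbbbbbbb')
j=33 s[j]='b': k: 9→0; π[33]=0 (border '')

[0, 0, 0, 0, 0, 0, 0, 0, 0, 1, 2, 1, 2, 3, 1, 1, 2, 3, 1, 2, 3, 4, 5, 1, 1, 2, 3, 4, 5, 6, 7, 8, 9, 0]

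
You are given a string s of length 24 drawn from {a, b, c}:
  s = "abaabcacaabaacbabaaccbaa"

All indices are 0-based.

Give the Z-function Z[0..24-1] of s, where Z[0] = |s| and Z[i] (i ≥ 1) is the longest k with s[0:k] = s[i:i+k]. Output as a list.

[24, 0, 1, 2, 0, 0, 1, 0, 1, 4, 0, 1, 1, 0, 0, 4, 0, 1, 1, 0, 0, 0, 1, 1]

Z[0]=24
i=1: outside box; Z[1]=0
i=2: outside box; Z[2]=1 scan→box=[2,3)
i=3: outside box; Z[3]=2 scan→box=[3,5)
i=4: min(r-i=1, Z[1]=0)=0; Z[4]=0
i=5: outside box; Z[5]=0
i=6: outside box; Z[6]=1 scan→box=[6,7)
i=7: outside box; Z[7]=0
i=8: outside box; Z[8]=1 scan→box=[8,9)
i=9: outside box; Z[9]=4 scan→box=[9,13)
i=10: min(r-i=3, Z[1]=0)=0; Z[10]=0
i=11: min(r-i=2, Z[2]=1)=1; Z[11]=1
i=12: min(r-i=1, Z[3]=2)=1; Z[12]=1
i=13: outside box; Z[13]=0
i=14: outside box; Z[14]=0
i=15: outside box; Z[15]=4 scan→box=[15,19)
i=16: min(r-i=3, Z[1]=0)=0; Z[16]=0
i=17: min(r-i=2, Z[2]=1)=1; Z[17]=1
i=18: min(r-i=1, Z[3]=2)=1; Z[18]=1
i=19: outside box; Z[19]=0
i=20: outside box; Z[20]=0
i=21: outside box; Z[21]=0
i=22: outside box; Z[22]=1 scan→box=[22,23)
i=23: outside box; Z[23]=1 scan→box=[23,24)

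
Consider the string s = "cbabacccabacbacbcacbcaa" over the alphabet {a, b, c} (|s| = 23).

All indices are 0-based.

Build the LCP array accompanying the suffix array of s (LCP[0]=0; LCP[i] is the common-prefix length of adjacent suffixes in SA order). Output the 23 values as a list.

sorted suffixes:
  #0 SA[0]=22  'a'
  #1 SA[1]=21  'aa'
  #2 SA[2]=8  'abacbacbcacbcaa'
  #3 SA[3]=2  'abacccabacbacbcacbcaa'
  #4 SA[4]=10  'acbacbcacbcaa'
  #5 SA[5]=17  'acbcaa'
  #6 SA[6]=13  'acbcacbcaa'
  #7 SA[7]=4  'acccabacbacbcacbcaa'
  #8 SA[8]=1  'babacccabacbacbcacbcaa'
  #9 SA[9]=9  'bacbacbcacbcaa'
  #10 SA[10]=12  'bacbcacbcaa'
  #11 SA[11]=3  'bacccabacbacbcacbcaa'
  #12 SA[12]=19  'bcaa'
  #13 SA[13]=15  'bcacbcaa'
  #14 SA[14]=20  'caa'
  #15 SA[15]=7  'cabacbacbcacbcaa'
  #16 SA[16]=16  'cacbcaa'
  #17 SA[17]=0  'cbabacccabacbacbcacbcaa'
  #18 SA[18]=11  'cbacbcacbcaa'
  #19 SA[19]=18  'cbcaa'
  #20 SA[20]=14  'cbcacbcaa'
  #21 SA[21]=6  'ccabacbacbcacbcaa'
  #22 SA[22]=5  'cccabacbacbcacbcaa'

SA = [22, 21, 8, 2, 10, 17, 13, 4, 1, 9, 12, 3, 19, 15, 20, 7, 16, 0, 11, 18, 14, 6, 5]
i: (SA[i-1],SA[i]) lcp shared
  1: (22,21) 1 'a'
  2: (21,8) 1 'a'
  3: (8,2) 4 'abac'
  4: (2,10) 1 'a'
  5: (10,17) 3 'acb'
  6: (17,13) 5 'acbca'
  7: (13,4) 2 'ac'
  8: (4,1) 0 ''
  9: (1,9) 2 'ba'
  10: (9,12) 4 'bacb'
  11: (12,3) 3 'bac'
  12: (3,19) 1 'b'
  13: (19,15) 3 'bca'
  14: (15,20) 0 ''
  15: (20,7) 2 'ca'
  16: (7,16) 2 'ca'
  17: (16,0) 1 'c'
  18: (0,11) 3 'cba'
  19: (11,18) 2 'cb'
  20: (18,14) 4 'cbca'
  21: (14,6) 1 'c'
  22: (6,5) 2 'cc'

[0, 1, 1, 4, 1, 3, 5, 2, 0, 2, 4, 3, 1, 3, 0, 2, 2, 1, 3, 2, 4, 1, 2]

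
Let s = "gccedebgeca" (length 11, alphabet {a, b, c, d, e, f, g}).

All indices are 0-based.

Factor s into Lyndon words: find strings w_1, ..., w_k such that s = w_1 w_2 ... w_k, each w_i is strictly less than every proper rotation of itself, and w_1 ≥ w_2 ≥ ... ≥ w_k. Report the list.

["g", "ccede", "bgec", "a"]

emit factor 1: 'g' (i=0, period=1)
emit factor 2: 'ccede' (i=1, period=5)
emit factor 3: 'bgec' (i=6, period=4)
emit factor 4: 'a' (i=10, period=1)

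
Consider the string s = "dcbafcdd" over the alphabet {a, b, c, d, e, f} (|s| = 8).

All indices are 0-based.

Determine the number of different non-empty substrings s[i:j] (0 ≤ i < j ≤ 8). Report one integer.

rank | idx | suffix
   0 |   3 | afcdd
   1 |   2 | bafcdd
   2 |   1 | cbafcdd
   3 |   5 | cdd
   4 |   7 | d
   5 |   0 | dcbafcdd
   6 |   6 | dd
   7 |   4 | fcdd

SA = [3, 2, 1, 5, 7, 0, 6, 4]
rank  pair      lcp
   1  s[3:],s[2:]  0  ''
   2  s[2:],s[1:]  0  ''
   3  s[1:],s[5:]  1  'c'
   4  s[5:],s[7:]  0  ''
   5  s[7:],s[0:]  1  'd'
   6  s[0:],s[6:]  1  'd'
   7  s[6:],s[4:]  0  ''

n(n+1)/2 = 8·9/2 = 36
Σ LCP = 0 + 0 + 0 + 1 + 0 + 1 + 1 + 0 = 3
distinct = 36 − 3 = 33

33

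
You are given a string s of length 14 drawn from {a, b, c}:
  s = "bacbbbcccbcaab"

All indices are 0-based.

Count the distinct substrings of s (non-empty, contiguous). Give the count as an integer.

90

sorted suffixes:
  #0 SA[0]=11  'aab'
  #1 SA[1]=12  'ab'
  #2 SA[2]=1  'acbbbcccbcaab'
  #3 SA[3]=13  'b'
  #4 SA[4]=0  'bacbbbcccbcaab'
  #5 SA[5]=3  'bbbcccbcaab'
  #6 SA[6]=4  'bbcccbcaab'
  #7 SA[7]=9  'bcaab'
  #8 SA[8]=5  'bcccbcaab'
  #9 SA[9]=10  'caab'
  #10 SA[10]=2  'cbbbcccbcaab'
  #11 SA[11]=8  'cbcaab'
  #12 SA[12]=7  'ccbcaab'
  #13 SA[13]=6  'cccbcaab'

SA = [11, 12, 1, 13, 0, 3, 4, 9, 5, 10, 2, 8, 7, 6]
rank  pair      lcp
   1  s[11:],s[12:]  1  'a'
   2  s[12:],s[1:]  1  'a'
   3  s[1:],s[13:]  0  ''
   4  s[13:],s[0:]  1  'b'
   5  s[0:],s[3:]  1  'b'
   6  s[3:],s[4:]  2  'bb'
   7  s[4:],s[9:]  1  'b'
   8  s[9:],s[5:]  2  'bc'
   9  s[5:],s[10:]  0  ''
  10  s[10:],s[2:]  1  'c'
  11  s[2:],s[8:]  2  'cb'
  12  s[8:],s[7:]  1  'c'
  13  s[7:],s[6:]  2  'cc'

n(n+1)/2 = 14·15/2 = 105
Σ LCP = 0 + 1 + 1 + 0 + 1 + 1 + 2 + 1 + 2 + 0 + 1 + 2 + 1 + 2 = 15
distinct = 105 − 15 = 90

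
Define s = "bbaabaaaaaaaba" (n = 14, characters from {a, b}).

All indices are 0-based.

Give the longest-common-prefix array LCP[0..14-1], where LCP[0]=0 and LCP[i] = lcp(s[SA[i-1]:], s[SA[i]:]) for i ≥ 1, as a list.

[0, 1, 6, 5, 4, 3, 2, 4, 1, 3, 0, 2, 3, 1]

rank | idx | suffix
   0 |  13 | a
   1 |   5 | aaaaaaaba
   2 |   6 | aaaaaaba
   3 |   7 | aaaaaba
   4 |   8 | aaaaba
   5 |   9 | aaaba
   6 |  10 | aaba
   7 |   2 | aabaaaaaaaba
   8 |  11 | aba
   9 |   3 | abaaaaaaaba
  10 |  12 | ba
  11 |   4 | baaaaaaaba
  12 |   1 | baabaaaaaaaba
  13 |   0 | bbaabaaaaaaaba

SA = [13, 5, 6, 7, 8, 9, 10, 2, 11, 3, 12, 4, 1, 0]
rank  pair      lcp
   1  s[13:],s[5:]  1  'a'
   2  s[5:],s[6:]  6  'aaaaaa'
   3  s[6:],s[7:]  5  'aaaaa'
   4  s[7:],s[8:]  4  'aaaa'
   5  s[8:],s[9:]  3  'aaa'
   6  s[9:],s[10:]  2  'aa'
   7  s[10:],s[2:]  4  'aaba'
   8  s[2:],s[11:]  1  'a'
   9  s[11:],s[3:]  3  'aba'
  10  s[3:],s[12:]  0  ''
  11  s[12:],s[4:]  2  'ba'
  12  s[4:],s[1:]  3  'baa'
  13  s[1:],s[0:]  1  'b'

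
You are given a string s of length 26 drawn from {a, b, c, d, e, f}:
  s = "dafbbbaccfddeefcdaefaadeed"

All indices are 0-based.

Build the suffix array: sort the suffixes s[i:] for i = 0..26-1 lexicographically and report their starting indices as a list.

[20, 6, 21, 17, 1, 5, 4, 3, 7, 15, 8, 25, 16, 0, 10, 22, 11, 24, 23, 12, 18, 13, 19, 2, 14, 9]

rank→(start, suffix):
  0 → (20, 'aadeed')
  1 → (6, 'accfddeefcdaefaadeed')
  2 → (21, 'adeed')
  3 → (17, 'aefaadeed')
  4 → (1, 'afbbbaccfddeefcdaefaadeed')
  5 → (5, 'baccfddeefcdaefaadeed')
  6 → (4, 'bbaccfddeefcdaefaadeed')
  7 → (3, 'bbbaccfddeefcdaefaadeed')
  8 → (7, 'ccfddeefcdaefaadeed')
  9 → (15, 'cdaefaadeed')
  10 → (8, 'cfddeefcdaefaadeed')
  11 → (25, 'd')
  12 → (16, 'daefaadeed')
  13 → (0, 'dafbbbaccfddeefcdaefaadeed')
  14 → (10, 'ddeefcdaefaadeed')
  15 → (22, 'deed')
  16 → (11, 'deefcdaefaadeed')
  17 → (24, 'ed')
  18 → (23, 'eed')
  19 → (12, 'eefcdaefaadeed')
  20 → (18, 'efaadeed')
  21 → (13, 'efcdaefaadeed')
  22 → (19, 'faadeed')
  23 → (2, 'fbbbaccfddeefcdaefaadeed')
  24 → (14, 'fcdaefaadeed')
  25 → (9, 'fddeefcdaefaadeed')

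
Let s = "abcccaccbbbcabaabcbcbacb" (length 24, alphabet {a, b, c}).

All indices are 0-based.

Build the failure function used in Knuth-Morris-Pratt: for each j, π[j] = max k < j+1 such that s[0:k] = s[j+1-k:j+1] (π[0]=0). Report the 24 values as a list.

[0, 0, 0, 0, 0, 1, 0, 0, 0, 0, 0, 0, 1, 2, 1, 1, 2, 3, 0, 0, 0, 1, 0, 0]

π[0] = 0
j=1 s[j]='b': π[1]=0 (border '')
j=2 s[j]='c': π[2]=0 (border '')
j=3 s[j]='c': π[3]=0 (border '')
j=4 s[j]='c': π[4]=0 (border '')
j=5 s[j]='a': π[5]=1 (border 'a')
j=6 s[j]='c': k: 1→0; π[6]=0 (border '')
j=7 s[j]='c': π[7]=0 (border '')
j=8 s[j]='b': π[8]=0 (border '')
j=9 s[j]='b': π[9]=0 (border '')
j=10 s[j]='b': π[10]=0 (border '')
j=11 s[j]='c': π[11]=0 (border '')
j=12 s[j]='a': π[12]=1 (border 'a')
j=13 s[j]='b': π[13]=2 (border 'ab')
j=14 s[j]='a': k: 2→0; π[14]=1 (border 'a')
j=15 s[j]='a': k: 1→0; π[15]=1 (border 'a')
j=16 s[j]='b': π[16]=2 (border 'ab')
j=17 s[j]='c': π[17]=3 (border 'abc')
j=18 s[j]='b': k: 3→0; π[18]=0 (border '')
j=19 s[j]='c': π[19]=0 (border '')
j=20 s[j]='b': π[20]=0 (border '')
j=21 s[j]='a': π[21]=1 (border 'a')
j=22 s[j]='c': k: 1→0; π[22]=0 (border '')
j=23 s[j]='b': π[23]=0 (border '')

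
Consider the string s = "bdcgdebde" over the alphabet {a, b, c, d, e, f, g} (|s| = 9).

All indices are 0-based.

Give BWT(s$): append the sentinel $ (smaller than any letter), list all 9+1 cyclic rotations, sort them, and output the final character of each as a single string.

rank  rotation    last
    0  $bdcgdebde  e
    1  bdcgdebde$  $
    2  bde$bdcgde  e
    3  cgdebde$bd  d
    4  dcgdebde$b  b
    5  de$bdcgdeb  b
    6  debde$bdcg  g
    7  e$bdcgdebd  d
    8  ebde$bdcgd  d
    9  gdebde$bdc  c

e$edbbgddc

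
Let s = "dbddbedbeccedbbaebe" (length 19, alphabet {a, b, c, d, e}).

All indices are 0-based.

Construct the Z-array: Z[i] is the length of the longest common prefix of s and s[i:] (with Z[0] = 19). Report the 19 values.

[19, 0, 1, 2, 0, 0, 2, 0, 0, 0, 0, 0, 2, 0, 0, 0, 0, 0, 0]

Z[0]=19
i=1: outside box; Z[1]=0
i=2: outside box; Z[2]=1 scan→box=[2,3)
i=3: outside box; Z[3]=2 scan→box=[3,5)
i=4: min(r-i=1, Z[1]=0)=0; Z[4]=0
i=5: outside box; Z[5]=0
i=6: outside box; Z[6]=2 scan→box=[6,8)
i=7: min(r-i=1, Z[1]=0)=0; Z[7]=0
i=8: outside box; Z[8]=0
i=9: outside box; Z[9]=0
i=10: outside box; Z[10]=0
i=11: outside box; Z[11]=0
i=12: outside box; Z[12]=2 scan→box=[12,14)
i=13: min(r-i=1, Z[1]=0)=0; Z[13]=0
i=14: outside box; Z[14]=0
i=15: outside box; Z[15]=0
i=16: outside box; Z[16]=0
i=17: outside box; Z[17]=0
i=18: outside box; Z[18]=0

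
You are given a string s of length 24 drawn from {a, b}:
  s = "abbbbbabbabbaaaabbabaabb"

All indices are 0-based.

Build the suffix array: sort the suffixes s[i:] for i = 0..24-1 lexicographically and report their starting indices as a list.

rank | idx | suffix
   0 |  12 | aaaabbabaabb
   1 |  13 | aaabbabaabb
   2 |  20 | aabb
   3 |  14 | aabbabaabb
   4 |  18 | abaabb
   5 |  21 | abb
   6 |   9 | abbaaaabbabaabb
   7 |  15 | abbabaabb
   8 |   6 | abbabbaaaabbabaabb
   9 |   0 | abbbbbabbabbaaaabbabaabb
  10 |  23 | b
  11 |  11 | baaaabbabaabb
  12 |  19 | baabb
  13 |  17 | babaabb
  14 |   8 | babbaaaabbabaabb
  15 |   5 | babbabbaaaabbabaabb
  16 |  22 | bb
  17 |  10 | bbaaaabbabaabb
  18 |  16 | bbabaabb
  19 |   7 | bbabbaaaabbabaabb
  20 |   4 | bbabbabbaaaabbabaabb
  21 |   3 | bbbabbabbaaaabbabaabb
  22 |   2 | bbbbabbabbaaaabbabaabb
  23 |   1 | bbbbbabbabbaaaabbabaabb

[12, 13, 20, 14, 18, 21, 9, 15, 6, 0, 23, 11, 19, 17, 8, 5, 22, 10, 16, 7, 4, 3, 2, 1]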